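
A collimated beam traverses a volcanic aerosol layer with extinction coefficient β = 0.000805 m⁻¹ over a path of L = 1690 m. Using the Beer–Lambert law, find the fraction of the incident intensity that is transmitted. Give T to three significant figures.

τ = β·L = 0.000805 × 1690 = 1.3605.
T = exp(−1.3605) = 0.2565.

0.257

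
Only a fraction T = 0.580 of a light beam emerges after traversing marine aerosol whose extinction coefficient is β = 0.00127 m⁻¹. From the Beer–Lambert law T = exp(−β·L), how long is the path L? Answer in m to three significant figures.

Beer–Lambert: T = exp(−βL) ⇒ L = −ln(T)/β = −ln(0.580)/0.00127 = 0.5447/0.00127 = 428.9 m.

429 m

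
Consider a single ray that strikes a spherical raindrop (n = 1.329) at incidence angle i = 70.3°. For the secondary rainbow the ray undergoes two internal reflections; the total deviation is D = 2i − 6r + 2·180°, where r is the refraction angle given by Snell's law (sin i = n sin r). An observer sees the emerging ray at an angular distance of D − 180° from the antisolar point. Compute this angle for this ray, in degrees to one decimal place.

sin r = sin 70.3° / 1.329 = 0.9415/1.329 = 0.7084; r = 45.11°.
D = 2·70.3° − 6·45.11° + 2·180° = 140.60° − 270.63° + 360° = 229.97°.
Angle from antisolar point = D − 180° = 49.97°.

50.0°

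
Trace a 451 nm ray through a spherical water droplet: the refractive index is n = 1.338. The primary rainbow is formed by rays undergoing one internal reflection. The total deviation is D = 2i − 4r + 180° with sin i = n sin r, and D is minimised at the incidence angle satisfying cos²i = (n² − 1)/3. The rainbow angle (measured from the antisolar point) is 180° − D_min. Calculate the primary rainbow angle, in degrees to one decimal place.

41.4°

cos²i = (1.79024 − 1)/3 = 0.26341; i = arccos(0.51324) = 59.120°.
sin r = sin 59.120°/1.338 = 0.64144; r = 39.899°.
D_min = 2·59.120° − 4·39.899° + 180° = 138.643°.
Rainbow angle = 180° − D_min = 41.357°.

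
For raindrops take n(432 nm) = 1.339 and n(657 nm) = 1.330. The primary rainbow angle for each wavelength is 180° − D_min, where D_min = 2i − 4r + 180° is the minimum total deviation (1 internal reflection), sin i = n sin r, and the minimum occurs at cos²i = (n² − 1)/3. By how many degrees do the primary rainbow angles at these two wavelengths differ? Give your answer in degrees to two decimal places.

At 432 nm (n = 1.339): cos²i = 0.26431 → i = 59.062°, r = 39.834°, D_min = 138.786°, rainbow angle = 41.214°.
At 657 nm (n = 1.330): cos²i = 0.25630 → i = 59.585°, r = 40.422°, D_min = 137.484°, rainbow angle = 42.516°.
Angular width = |41.214° − 42.516°| = 1.303°.

1.30°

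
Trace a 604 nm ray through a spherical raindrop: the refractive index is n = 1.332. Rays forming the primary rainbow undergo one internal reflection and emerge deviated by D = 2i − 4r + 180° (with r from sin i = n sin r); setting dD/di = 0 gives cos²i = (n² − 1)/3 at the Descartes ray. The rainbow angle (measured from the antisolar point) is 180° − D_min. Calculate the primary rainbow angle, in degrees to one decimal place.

42.2°

cos²i = (1.77422 − 1)/3 = 0.25807; i = arccos(0.50801) = 59.469°.
sin r = sin 59.469°/1.332 = 0.64666; r = 40.290°.
D_min = 2·59.469° − 4·40.290° + 180° = 137.776°.
Rainbow angle = 180° − D_min = 42.224°.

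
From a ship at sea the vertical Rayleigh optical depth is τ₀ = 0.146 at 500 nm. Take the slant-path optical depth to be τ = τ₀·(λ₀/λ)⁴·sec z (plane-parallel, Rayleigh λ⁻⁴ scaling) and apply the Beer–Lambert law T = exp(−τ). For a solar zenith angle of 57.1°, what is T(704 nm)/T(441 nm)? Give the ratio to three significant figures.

1.46

Airmass: sec 57.1° = 1.8410.
τ(704 nm) = 0.146 × (500/704)⁴ × 1.8410 = 0.146 × 0.2544 × 1.8410 = 0.0684.
τ(441 nm) = 0.146 × (500/441)⁴ × 1.8410 = 0.146 × 1.6524 × 1.8410 = 0.4442.
T(704)/T(441) = exp(τ_B − τ_A) = exp(0.3758) = 1.4561.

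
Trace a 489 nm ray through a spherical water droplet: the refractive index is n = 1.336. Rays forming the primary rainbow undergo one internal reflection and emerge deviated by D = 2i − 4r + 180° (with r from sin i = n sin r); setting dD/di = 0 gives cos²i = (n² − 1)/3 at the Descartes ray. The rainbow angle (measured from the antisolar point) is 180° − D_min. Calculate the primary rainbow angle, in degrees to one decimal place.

41.6°

cos²i = (1.78490 − 1)/3 = 0.26163; i = arccos(0.51150) = 59.236°.
sin r = sin 59.236°/1.336 = 0.64318; r = 40.029°.
D_min = 2·59.236° − 4·40.029° + 180° = 138.356°.
Rainbow angle = 180° − D_min = 41.644°.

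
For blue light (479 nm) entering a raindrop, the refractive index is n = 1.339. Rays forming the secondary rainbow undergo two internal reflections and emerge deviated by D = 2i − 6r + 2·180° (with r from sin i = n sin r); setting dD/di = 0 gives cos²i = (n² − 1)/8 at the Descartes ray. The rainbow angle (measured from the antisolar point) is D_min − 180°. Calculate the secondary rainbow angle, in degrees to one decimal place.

52.5°

cos²i = (1.79292 − 1)/8 = 0.09912; i = arccos(0.31483) = 71.650°.
sin r = sin 71.650°/1.339 = 0.70885; r = 45.141°.
D_min = 2·71.650° − 6·45.141° + 360° = 232.451°.
Rainbow angle = D_min − 180° = 52.451°.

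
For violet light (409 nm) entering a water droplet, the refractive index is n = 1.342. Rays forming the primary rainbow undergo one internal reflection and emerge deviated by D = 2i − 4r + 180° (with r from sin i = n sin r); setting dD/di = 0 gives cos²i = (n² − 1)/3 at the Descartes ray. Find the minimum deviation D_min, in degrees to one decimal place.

cos²i = (1.80096 − 1)/3 = 0.26699; i = arccos(0.51671) = 58.888°.
sin r = sin 58.888°/1.342 = 0.63797; r = 39.641°.
D_min = 2·58.888° − 4·39.641° + 180° = 139.213°.

139.2°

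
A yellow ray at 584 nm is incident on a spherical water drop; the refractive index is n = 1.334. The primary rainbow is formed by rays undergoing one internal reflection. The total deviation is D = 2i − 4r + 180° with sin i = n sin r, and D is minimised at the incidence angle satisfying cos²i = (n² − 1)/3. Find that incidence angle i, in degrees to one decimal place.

cos²i = (1.334² − 1)/3 = (1.77956 − 1)/3 = 0.25985.
cos i = 0.50976, so i = 59.352°.

59.4°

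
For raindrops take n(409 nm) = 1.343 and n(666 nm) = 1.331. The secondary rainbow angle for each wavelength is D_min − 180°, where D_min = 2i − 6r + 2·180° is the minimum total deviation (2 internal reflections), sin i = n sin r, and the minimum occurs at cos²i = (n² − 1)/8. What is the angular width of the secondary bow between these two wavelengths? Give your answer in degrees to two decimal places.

3.11°

At 409 nm (n = 1.343): cos²i = 0.10046 → i = 71.522°, r = 44.928°, D_min = 233.478°, rainbow angle = 53.478°.
At 666 nm (n = 1.331): cos²i = 0.09645 → i = 71.907°, r = 45.575°, D_min = 230.365°, rainbow angle = 50.365°.
Angular width = |53.478° − 50.365°| = 3.113°.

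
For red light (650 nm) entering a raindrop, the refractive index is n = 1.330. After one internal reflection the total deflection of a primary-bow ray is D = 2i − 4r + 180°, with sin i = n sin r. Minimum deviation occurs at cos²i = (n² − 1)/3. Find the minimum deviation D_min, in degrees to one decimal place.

cos²i = (1.76890 − 1)/3 = 0.25630; i = arccos(0.50626) = 59.585°.
sin r = sin 59.585°/1.330 = 0.64841; r = 40.422°.
D_min = 2·59.585° − 4·40.422° + 180° = 137.484°.

137.5°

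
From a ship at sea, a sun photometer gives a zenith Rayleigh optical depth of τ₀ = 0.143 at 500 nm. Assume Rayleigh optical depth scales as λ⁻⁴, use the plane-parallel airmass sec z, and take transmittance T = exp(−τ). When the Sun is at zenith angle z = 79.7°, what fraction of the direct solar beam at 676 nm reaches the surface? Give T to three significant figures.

sec 79.7° = 5.5928.
τ = 0.143 × (500/676)⁴ × 5.5928 = 0.143 × 0.2993 × 5.5928 = 0.2394.
T = exp(−0.2394) = 0.7871.

0.787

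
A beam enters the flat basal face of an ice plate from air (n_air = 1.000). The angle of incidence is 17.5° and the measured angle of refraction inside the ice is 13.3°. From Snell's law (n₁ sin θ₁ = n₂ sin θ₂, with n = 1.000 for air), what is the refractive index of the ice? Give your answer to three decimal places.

n = sin θ_i / sin θ_r = sin 17.5° / sin 13.3° = 0.3007 / 0.2300 = 1.3071.

1.307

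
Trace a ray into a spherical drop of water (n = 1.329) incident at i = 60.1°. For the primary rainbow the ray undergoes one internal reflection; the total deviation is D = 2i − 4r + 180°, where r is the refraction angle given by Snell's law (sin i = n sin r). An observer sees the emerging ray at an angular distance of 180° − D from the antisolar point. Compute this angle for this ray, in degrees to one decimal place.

sin r = sin 60.1° / 1.329 = 0.8669/1.329 = 0.6523; r = 40.71°.
D = 2·60.1° − 4·40.71° + 180° = 120.20° − 162.86° + 180° = 137.34°.
Angle from antisolar point = 180° − D = 42.66°.

42.7°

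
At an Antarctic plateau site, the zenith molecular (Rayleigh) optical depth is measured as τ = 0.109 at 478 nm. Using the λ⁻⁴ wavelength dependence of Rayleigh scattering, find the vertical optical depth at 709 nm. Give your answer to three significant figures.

τ(709 nm) = τ(478 nm) × (478/709)⁴ = 0.109 × (0.6742)⁴ = 0.109 × 0.2066 = 0.0225.

0.0225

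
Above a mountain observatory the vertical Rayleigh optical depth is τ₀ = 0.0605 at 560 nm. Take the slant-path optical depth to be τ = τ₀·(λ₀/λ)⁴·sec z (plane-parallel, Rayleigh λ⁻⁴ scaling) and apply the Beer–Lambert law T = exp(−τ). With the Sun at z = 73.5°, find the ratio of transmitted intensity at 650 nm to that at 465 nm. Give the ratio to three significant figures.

Airmass: sec 73.5° = 3.5209.
τ(650 nm) = 0.0605 × (560/650)⁴ × 3.5209 = 0.0605 × 0.5509 × 3.5209 = 0.1174.
τ(465 nm) = 0.0605 × (560/465)⁴ × 3.5209 = 0.0605 × 2.1035 × 3.5209 = 0.4481.
T(650)/T(465) = exp(τ_B − τ_A) = exp(0.3307) = 1.3920.

1.39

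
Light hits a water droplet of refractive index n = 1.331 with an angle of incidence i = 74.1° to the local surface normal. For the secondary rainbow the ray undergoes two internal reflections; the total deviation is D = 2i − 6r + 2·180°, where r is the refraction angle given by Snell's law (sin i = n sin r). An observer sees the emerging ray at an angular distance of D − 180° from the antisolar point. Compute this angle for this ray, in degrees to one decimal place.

50.6°

sin r = sin 74.1° / 1.331 = 0.9617/1.331 = 0.7226; r = 46.27°.
D = 2·74.1° − 6·46.27° + 2·180° = 148.20° − 277.60° + 360° = 230.60°.
Angle from antisolar point = D − 180° = 50.60°.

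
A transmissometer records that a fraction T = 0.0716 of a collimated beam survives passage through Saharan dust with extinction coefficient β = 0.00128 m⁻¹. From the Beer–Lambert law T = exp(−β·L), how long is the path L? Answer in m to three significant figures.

2060 m

Beer–Lambert: T = exp(−βL) ⇒ L = −ln(T)/β = −ln(0.0716)/0.00128 = 2.6367/0.00128 = 2060 m.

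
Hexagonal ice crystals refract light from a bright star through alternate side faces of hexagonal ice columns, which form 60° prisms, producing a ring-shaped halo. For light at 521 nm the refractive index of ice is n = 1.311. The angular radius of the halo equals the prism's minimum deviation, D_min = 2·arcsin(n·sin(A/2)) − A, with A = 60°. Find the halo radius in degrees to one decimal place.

n·sin(A/2) = 1.311 × sin 30° = 1.311 × 0.5000 = 0.6555.
D_min = 2·arcsin(0.6555) − 60° = 2 × 40.958° − 60° = 21.915°.

21.9°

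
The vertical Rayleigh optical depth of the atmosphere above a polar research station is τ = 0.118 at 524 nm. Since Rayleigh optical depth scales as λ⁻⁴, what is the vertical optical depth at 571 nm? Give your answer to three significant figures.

τ(571 nm) = τ(524 nm) × (524/571)⁴ = 0.118 × (0.9177)⁴ = 0.118 × 0.7092 = 0.0837.

0.0837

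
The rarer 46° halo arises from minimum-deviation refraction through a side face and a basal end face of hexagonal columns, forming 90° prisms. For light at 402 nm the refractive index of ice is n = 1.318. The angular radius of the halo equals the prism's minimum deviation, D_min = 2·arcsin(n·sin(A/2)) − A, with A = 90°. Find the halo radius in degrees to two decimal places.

n·sin(A/2) = 1.318 × sin 45° = 1.318 × 0.7071 = 0.9320.
D_min = 2·arcsin(0.9320) − 90° = 2 × 68.743° − 90° = 47.487°.

47.49°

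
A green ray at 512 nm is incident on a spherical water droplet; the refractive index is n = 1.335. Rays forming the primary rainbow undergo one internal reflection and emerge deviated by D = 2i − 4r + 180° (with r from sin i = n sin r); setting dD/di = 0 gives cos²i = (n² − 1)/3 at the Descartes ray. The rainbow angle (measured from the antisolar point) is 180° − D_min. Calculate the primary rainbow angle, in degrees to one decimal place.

41.8°

cos²i = (1.78222 − 1)/3 = 0.26074; i = arccos(0.51063) = 59.294°.
sin r = sin 59.294°/1.335 = 0.64405; r = 40.094°.
D_min = 2·59.294° − 4·40.094° + 180° = 138.212°.
Rainbow angle = 180° − D_min = 41.788°.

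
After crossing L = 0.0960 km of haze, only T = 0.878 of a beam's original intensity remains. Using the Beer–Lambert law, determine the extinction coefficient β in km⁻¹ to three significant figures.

Beer–Lambert: T = exp(−βL) ⇒ β = −ln(T)/L = −ln(0.878)/0.0960 = 0.1301/0.0960 = 1.355 km⁻¹.

1.36 km⁻¹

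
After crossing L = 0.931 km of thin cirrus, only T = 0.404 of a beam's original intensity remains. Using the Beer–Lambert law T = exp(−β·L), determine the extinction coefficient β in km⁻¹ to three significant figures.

Beer–Lambert: T = exp(−βL) ⇒ β = −ln(T)/L = −ln(0.404)/0.931 = 0.9063/0.931 = 0.9735 km⁻¹.

0.974 km⁻¹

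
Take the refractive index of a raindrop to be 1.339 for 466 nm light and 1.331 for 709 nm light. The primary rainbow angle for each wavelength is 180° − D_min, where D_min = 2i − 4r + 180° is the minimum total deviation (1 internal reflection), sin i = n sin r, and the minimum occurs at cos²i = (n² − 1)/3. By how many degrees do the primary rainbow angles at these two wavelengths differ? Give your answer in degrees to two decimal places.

At 466 nm (n = 1.339): cos²i = 0.26431 → i = 59.062°, r = 39.834°, D_min = 138.786°, rainbow angle = 41.214°.
At 709 nm (n = 1.331): cos²i = 0.25719 → i = 59.527°, r = 40.356°, D_min = 137.630°, rainbow angle = 42.370°.
Angular width = |41.214° − 42.370°| = 1.156°.

1.16°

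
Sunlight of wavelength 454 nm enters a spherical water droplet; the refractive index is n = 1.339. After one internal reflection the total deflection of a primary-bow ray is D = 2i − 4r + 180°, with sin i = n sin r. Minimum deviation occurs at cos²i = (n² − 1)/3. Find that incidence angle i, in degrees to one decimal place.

59.1°

cos²i = (1.339² − 1)/3 = (1.79292 − 1)/3 = 0.26431.
cos i = 0.51411, so i = 59.062°.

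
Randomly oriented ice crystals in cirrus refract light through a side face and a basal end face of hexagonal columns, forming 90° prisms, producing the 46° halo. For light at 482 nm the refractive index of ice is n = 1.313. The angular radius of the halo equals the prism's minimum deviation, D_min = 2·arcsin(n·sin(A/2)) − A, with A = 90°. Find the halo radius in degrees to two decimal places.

n·sin(A/2) = 1.313 × sin 45° = 1.313 × 0.7071 = 0.9284.
D_min = 2·arcsin(0.9284) − 90° = 2 × 68.192° − 90° = 46.383°.

46.38°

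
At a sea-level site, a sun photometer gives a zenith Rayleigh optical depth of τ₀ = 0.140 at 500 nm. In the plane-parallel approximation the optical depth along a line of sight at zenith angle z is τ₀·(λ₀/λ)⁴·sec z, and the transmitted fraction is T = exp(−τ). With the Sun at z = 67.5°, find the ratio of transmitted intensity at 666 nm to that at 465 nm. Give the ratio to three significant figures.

Airmass: sec 67.5° = 2.6131.
τ(666 nm) = 0.140 × (500/666)⁴ × 2.6131 = 0.140 × 0.3177 × 2.6131 = 0.1162.
τ(465 nm) = 0.140 × (500/465)⁴ × 2.6131 = 0.140 × 1.3368 × 2.6131 = 0.4891.
T(666)/T(465) = exp(τ_B − τ_A) = exp(0.3728) = 1.4518.

1.45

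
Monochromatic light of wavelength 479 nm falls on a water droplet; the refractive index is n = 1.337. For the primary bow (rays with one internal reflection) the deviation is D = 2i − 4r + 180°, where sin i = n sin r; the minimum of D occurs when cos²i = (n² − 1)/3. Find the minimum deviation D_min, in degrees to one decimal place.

cos²i = (1.78757 − 1)/3 = 0.26252; i = arccos(0.51237) = 59.178°.
sin r = sin 59.178°/1.337 = 0.64231; r = 39.964°.
D_min = 2·59.178° − 4·39.964° + 180° = 138.500°.

138.5°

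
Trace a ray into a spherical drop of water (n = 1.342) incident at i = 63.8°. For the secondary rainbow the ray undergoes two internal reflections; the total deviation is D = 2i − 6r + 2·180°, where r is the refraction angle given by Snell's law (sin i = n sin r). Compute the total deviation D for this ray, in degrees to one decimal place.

235.8°

sin r = sin 63.8° / 1.342 = 0.8973/1.342 = 0.6686; r = 41.96°.
D = 2·63.8° − 6·41.96° + 2·180° = 127.60° − 251.75° + 360° = 235.85°.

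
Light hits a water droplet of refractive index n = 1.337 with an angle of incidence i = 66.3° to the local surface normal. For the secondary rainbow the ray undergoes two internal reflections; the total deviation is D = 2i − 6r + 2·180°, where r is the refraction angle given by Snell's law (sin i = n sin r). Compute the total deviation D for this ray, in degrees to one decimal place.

233.3°

sin r = sin 66.3° / 1.337 = 0.9157/1.337 = 0.6849; r = 43.22°.
D = 2·66.3° − 6·43.22° + 2·180° = 132.60° − 259.35° + 360° = 233.25°.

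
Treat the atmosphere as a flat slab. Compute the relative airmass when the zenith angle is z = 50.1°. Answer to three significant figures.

X = sec z = 1/cos 50.1° = 1/0.6414 = 1.5590.

1.56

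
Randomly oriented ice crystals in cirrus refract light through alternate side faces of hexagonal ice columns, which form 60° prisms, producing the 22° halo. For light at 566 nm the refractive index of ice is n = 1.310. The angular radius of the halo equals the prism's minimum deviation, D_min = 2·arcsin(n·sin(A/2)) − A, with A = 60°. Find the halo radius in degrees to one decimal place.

21.8°

n·sin(A/2) = 1.310 × sin 30° = 1.310 × 0.5000 = 0.6550.
D_min = 2·arcsin(0.6550) − 60° = 2 × 40.920° − 60° = 21.839°.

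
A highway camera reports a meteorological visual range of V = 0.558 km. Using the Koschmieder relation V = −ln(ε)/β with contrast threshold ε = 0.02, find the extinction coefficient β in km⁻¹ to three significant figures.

7.01 km⁻¹

β = −ln(0.02) / V = 3.912 / 0.558 = 7.0108 km⁻¹.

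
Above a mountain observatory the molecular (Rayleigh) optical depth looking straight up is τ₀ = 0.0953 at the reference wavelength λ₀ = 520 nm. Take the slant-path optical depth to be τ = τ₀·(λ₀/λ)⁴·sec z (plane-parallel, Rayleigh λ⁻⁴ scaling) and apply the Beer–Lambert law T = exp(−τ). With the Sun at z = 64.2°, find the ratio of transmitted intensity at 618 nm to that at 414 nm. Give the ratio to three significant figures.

Airmass: sec 64.2° = 2.2976.
τ(618 nm) = 0.0953 × (520/618)⁴ × 2.2976 = 0.0953 × 0.5013 × 2.2976 = 0.1098.
τ(414 nm) = 0.0953 × (520/414)⁴ × 2.2976 = 0.0953 × 2.4889 × 2.2976 = 0.5450.
T(618)/T(414) = exp(τ_B − τ_A) = exp(0.4352) = 1.5453.

1.55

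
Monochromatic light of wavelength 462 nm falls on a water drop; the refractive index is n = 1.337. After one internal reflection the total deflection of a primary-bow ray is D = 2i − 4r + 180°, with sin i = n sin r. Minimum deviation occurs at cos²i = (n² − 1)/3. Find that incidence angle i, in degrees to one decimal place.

cos²i = (1.337² − 1)/3 = (1.78757 − 1)/3 = 0.26252.
cos i = 0.51237, so i = 59.178°.

59.2°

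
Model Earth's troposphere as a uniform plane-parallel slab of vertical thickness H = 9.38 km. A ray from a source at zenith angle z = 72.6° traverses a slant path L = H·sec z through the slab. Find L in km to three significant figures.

31.4 km

sec z = 1/cos 72.6° = 3.3440.
L = 9.38 × 3.3440 = 31.367 km.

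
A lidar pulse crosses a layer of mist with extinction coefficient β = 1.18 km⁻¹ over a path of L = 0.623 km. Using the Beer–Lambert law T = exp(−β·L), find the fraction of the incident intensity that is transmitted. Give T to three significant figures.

0.479

τ = β·L = 1.18 × 0.623 = 0.7351.
T = exp(−0.7351) = 0.4794.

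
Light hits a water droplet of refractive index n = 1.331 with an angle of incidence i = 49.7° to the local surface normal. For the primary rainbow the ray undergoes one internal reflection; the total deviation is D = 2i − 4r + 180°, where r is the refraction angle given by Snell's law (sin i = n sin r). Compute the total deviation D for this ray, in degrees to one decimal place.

sin r = sin 49.7° / 1.331 = 0.7627/1.331 = 0.5730; r = 34.96°.
D = 2·49.7° − 4·34.96° + 180° = 99.40° − 139.84° + 180° = 139.56°.

139.6°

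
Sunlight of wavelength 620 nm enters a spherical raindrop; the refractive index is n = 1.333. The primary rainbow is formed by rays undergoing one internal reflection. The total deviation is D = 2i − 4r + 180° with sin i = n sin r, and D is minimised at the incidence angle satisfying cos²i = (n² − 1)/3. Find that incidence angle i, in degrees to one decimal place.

cos²i = (1.333² − 1)/3 = (1.77689 − 1)/3 = 0.25896.
cos i = 0.50888, so i = 59.410°.

59.4°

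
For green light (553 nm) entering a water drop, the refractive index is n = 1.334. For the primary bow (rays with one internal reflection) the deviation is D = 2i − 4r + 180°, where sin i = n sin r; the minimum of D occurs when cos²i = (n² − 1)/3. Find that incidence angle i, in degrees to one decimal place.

cos²i = (1.334² − 1)/3 = (1.77956 − 1)/3 = 0.25985.
cos i = 0.50976, so i = 59.352°.

59.4°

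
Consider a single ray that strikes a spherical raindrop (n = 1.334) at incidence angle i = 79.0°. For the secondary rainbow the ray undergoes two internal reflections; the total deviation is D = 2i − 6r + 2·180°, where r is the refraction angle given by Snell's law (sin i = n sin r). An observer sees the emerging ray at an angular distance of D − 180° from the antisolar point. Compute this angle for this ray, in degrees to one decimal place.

53.7°

sin r = sin 79.0° / 1.334 = 0.9816/1.334 = 0.7359; r = 47.38°.
D = 2·79.0° − 6·47.38° + 2·180° = 158.00° − 284.28° + 360° = 233.72°.
Angle from antisolar point = D − 180° = 53.72°.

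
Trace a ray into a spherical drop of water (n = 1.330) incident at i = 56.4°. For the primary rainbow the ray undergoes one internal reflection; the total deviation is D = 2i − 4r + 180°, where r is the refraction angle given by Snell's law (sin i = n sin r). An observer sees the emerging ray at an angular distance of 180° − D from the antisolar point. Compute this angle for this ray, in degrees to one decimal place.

sin r = sin 56.4° / 1.330 = 0.8329/1.330 = 0.6263; r = 38.77°.
D = 2·56.4° − 4·38.77° + 180° = 112.80° − 155.10° + 180° = 137.70°.
Angle from antisolar point = 180° − D = 42.30°.

42.3°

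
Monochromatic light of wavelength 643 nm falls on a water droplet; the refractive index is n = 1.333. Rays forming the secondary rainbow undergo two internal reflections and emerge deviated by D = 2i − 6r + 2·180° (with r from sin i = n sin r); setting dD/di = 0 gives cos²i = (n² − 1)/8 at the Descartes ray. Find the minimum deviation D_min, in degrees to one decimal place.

cos²i = (1.77689 − 1)/8 = 0.09711; i = arccos(0.31163) = 71.843°.
sin r = sin 71.843°/1.333 = 0.71283; r = 45.466°.
D_min = 2·71.843° − 6·45.466° + 360° = 230.891°.

230.9°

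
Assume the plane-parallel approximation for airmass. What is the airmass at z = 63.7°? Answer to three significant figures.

2.26

X = sec z = 1/cos 63.7° = 1/0.4431 = 2.2570.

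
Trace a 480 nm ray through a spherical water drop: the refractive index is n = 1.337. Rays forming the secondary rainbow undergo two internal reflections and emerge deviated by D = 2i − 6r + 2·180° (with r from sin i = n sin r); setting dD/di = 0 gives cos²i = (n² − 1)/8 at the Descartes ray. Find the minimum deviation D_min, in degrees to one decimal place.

cos²i = (1.78757 − 1)/8 = 0.09845; i = arccos(0.31376) = 71.714°.
sin r = sin 71.714°/1.337 = 0.71017; r = 45.249°.
D_min = 2·71.714° − 6·45.249° + 360° = 231.934°.

231.9°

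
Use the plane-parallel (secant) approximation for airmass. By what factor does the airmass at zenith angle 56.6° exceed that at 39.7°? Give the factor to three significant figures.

1.40

X(56.6°)/X(39.7°) = sec 56.6° / sec 39.7° = cos 39.7° / cos 56.6° = 0.7694/0.5505 = 1.3977.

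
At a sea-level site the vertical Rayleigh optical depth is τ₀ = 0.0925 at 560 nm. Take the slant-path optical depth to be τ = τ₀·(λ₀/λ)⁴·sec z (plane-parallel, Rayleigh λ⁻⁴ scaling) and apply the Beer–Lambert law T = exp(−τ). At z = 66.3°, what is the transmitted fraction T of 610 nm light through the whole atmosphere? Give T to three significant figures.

sec 66.3° = 2.4879.
τ = 0.0925 × (560/610)⁴ × 2.4879 = 0.0925 × 0.7103 × 2.4879 = 0.1635.
T = exp(−0.1635) = 0.8492.

0.849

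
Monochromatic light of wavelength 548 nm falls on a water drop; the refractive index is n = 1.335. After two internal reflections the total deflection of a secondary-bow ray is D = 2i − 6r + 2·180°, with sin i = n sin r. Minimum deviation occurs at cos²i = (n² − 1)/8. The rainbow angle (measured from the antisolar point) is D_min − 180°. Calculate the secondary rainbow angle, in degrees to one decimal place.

51.4°

cos²i = (1.78222 − 1)/8 = 0.09778; i = arccos(0.31269) = 71.778°.
sin r = sin 71.778°/1.335 = 0.71150; r = 45.357°.
D_min = 2·71.778° − 6·45.357° + 360° = 231.414°.
Rainbow angle = D_min − 180° = 51.414°.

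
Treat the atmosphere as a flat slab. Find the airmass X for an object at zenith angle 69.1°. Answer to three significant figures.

2.80

X = sec z = 1/cos 69.1° = 1/0.3567 = 2.8032.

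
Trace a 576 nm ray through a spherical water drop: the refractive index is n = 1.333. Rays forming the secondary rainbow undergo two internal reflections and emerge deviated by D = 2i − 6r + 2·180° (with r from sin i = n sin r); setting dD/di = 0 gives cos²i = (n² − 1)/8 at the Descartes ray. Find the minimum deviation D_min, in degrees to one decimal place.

cos²i = (1.77689 − 1)/8 = 0.09711; i = arccos(0.31163) = 71.843°.
sin r = sin 71.843°/1.333 = 0.71283; r = 45.466°.
D_min = 2·71.843° − 6·45.466° + 360° = 230.891°.

230.9°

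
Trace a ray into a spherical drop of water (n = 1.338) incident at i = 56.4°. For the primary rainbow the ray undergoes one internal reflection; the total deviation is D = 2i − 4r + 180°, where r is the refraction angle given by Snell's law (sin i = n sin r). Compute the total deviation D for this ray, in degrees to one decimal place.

138.8°

sin r = sin 56.4° / 1.338 = 0.8329/1.338 = 0.6225; r = 38.50°.
D = 2·56.4° − 4·38.50° + 180° = 112.80° − 154.00° + 180° = 138.80°.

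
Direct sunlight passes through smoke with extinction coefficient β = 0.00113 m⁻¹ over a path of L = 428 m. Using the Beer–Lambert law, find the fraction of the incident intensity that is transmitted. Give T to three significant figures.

τ = β·L = 0.00113 × 428 = 0.4836.
T = exp(−0.4836) = 0.6165.

0.617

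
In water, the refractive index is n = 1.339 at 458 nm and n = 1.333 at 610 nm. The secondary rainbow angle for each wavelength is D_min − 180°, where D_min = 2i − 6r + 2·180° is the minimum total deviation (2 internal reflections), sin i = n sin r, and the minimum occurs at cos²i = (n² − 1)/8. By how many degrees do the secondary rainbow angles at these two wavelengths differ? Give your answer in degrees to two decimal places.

1.56°

At 458 nm (n = 1.339): cos²i = 0.09912 → i = 71.650°, r = 45.141°, D_min = 232.451°, rainbow angle = 52.451°.
At 610 nm (n = 1.333): cos²i = 0.09711 → i = 71.843°, r = 45.466°, D_min = 230.891°, rainbow angle = 50.891°.
Angular width = |52.451° − 50.891°| = 1.560°.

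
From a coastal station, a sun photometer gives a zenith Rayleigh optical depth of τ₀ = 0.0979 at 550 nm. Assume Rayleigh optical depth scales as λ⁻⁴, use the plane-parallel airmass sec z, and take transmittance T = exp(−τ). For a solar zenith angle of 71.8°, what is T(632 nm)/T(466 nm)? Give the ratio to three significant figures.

1.53

Airmass: sec 71.8° = 3.2017.
τ(632 nm) = 0.0979 × (550/632)⁴ × 3.2017 = 0.0979 × 0.5736 × 3.2017 = 0.1798.
τ(466 nm) = 0.0979 × (550/466)⁴ × 3.2017 = 0.0979 × 1.9405 × 3.2017 = 0.6082.
T(632)/T(466) = exp(τ_B − τ_A) = exp(0.4285) = 1.5349.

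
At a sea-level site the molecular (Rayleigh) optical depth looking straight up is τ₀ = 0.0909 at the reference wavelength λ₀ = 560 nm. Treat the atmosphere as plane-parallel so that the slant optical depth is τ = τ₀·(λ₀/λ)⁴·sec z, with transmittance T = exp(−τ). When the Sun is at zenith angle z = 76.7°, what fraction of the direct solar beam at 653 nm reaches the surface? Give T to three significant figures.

0.808

sec 76.7° = 4.3469.
τ = 0.0909 × (560/653)⁴ × 4.3469 = 0.0909 × 0.5409 × 4.3469 = 0.2137.
T = exp(−0.2137) = 0.8076.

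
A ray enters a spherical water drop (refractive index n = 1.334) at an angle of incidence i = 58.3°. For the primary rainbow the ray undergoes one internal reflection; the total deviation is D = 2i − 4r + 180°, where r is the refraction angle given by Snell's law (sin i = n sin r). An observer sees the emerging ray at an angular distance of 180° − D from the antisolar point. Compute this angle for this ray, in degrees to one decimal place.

41.9°

sin r = sin 58.3° / 1.334 = 0.8508/1.334 = 0.6378; r = 39.63°.
D = 2·58.3° − 4·39.63° + 180° = 116.60° − 158.51° + 180° = 138.09°.
Angle from antisolar point = 180° − D = 41.91°.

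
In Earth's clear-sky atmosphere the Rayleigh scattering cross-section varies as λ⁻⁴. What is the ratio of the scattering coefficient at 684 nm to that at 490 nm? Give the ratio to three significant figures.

Rayleigh scattering ∝ λ⁻⁴, so the ratio of coefficients is the inverse fourth power of the wavelength ratio.
σ(684)/σ(490) = (490/684)⁴ = (0.7164)⁴ = 0.2634.

0.263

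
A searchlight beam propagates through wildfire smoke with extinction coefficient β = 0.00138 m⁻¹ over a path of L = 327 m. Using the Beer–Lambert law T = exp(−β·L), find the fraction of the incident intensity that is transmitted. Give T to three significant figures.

0.637

τ = β·L = 0.00138 × 327 = 0.4513.
T = exp(−0.4513) = 0.6368.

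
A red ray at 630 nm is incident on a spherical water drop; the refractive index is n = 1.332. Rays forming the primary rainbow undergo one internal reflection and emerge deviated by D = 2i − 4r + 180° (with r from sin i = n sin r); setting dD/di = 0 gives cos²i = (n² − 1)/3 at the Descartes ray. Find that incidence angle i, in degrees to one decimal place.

59.5°

cos²i = (1.332² − 1)/3 = (1.77422 − 1)/3 = 0.25807.
cos i = 0.50801, so i = 59.469°.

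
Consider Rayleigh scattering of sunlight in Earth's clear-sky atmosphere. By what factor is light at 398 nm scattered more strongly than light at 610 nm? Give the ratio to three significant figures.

5.52

Rayleigh scattering ∝ λ⁻⁴, so the ratio of coefficients is the inverse fourth power of the wavelength ratio.
σ(398)/σ(610) = (610/398)⁴ = (1.5327)⁴ = 5.518.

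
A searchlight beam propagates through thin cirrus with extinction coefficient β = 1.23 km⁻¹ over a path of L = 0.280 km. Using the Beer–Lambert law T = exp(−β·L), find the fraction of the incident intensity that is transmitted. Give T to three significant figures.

0.709

τ = β·L = 1.23 × 0.280 = 0.3444.
T = exp(−0.3444) = 0.7086.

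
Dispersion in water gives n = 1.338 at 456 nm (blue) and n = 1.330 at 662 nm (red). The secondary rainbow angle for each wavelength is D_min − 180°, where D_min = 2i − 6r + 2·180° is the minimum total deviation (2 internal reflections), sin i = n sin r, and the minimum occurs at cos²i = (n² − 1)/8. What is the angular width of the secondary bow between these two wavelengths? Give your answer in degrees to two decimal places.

2.09°

At 456 nm (n = 1.338): cos²i = 0.09878 → i = 71.682°, r = 45.195°, D_min = 232.193°, rainbow angle = 52.193°.
At 662 nm (n = 1.330): cos²i = 0.09611 → i = 71.940°, r = 45.630°, D_min = 230.101°, rainbow angle = 50.101°.
Angular width = |52.193° − 50.101°| = 2.092°.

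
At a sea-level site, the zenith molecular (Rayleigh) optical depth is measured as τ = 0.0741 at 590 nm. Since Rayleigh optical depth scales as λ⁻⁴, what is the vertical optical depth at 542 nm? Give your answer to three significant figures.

0.104

τ(542 nm) = τ(590 nm) × (590/542)⁴ = 0.0741 × (1.0886)⁴ = 0.0741 × 1.4041 = 0.1040.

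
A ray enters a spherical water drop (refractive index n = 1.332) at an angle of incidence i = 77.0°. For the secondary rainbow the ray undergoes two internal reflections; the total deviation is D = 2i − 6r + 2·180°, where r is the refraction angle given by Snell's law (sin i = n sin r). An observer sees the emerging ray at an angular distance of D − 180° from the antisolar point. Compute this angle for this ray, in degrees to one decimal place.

51.9°

sin r = sin 77.0° / 1.332 = 0.9744/1.332 = 0.7315; r = 47.01°.
D = 2·77.0° − 6·47.01° + 2·180° = 154.00° − 282.08° + 360° = 231.92°.
Angle from antisolar point = D − 180° = 51.92°.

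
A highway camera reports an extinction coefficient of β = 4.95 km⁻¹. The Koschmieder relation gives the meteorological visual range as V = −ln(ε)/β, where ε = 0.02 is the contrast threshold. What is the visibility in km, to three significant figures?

V = −ln(0.02) / 4.95 = 3.912 / 4.95 = 0.7903 km.

0.790 km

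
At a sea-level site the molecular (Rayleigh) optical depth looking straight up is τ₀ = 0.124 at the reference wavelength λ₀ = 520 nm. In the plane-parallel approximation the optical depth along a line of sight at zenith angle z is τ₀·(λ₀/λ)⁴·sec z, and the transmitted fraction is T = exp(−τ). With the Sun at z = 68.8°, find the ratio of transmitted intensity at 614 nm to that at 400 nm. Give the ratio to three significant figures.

2.23

Airmass: sec 68.8° = 2.7653.
τ(614 nm) = 0.124 × (520/614)⁴ × 2.7653 = 0.124 × 0.5144 × 2.7653 = 0.1764.
τ(400 nm) = 0.124 × (520/400)⁴ × 2.7653 = 0.124 × 2.8561 × 2.7653 = 0.9793.
T(614)/T(400) = exp(τ_B − τ_A) = exp(0.8029) = 2.2321.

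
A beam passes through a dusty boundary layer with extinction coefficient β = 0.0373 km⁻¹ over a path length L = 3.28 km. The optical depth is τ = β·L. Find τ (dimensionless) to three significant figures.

0.122

τ = β·L = 0.0373 × 3.28 = 0.1223.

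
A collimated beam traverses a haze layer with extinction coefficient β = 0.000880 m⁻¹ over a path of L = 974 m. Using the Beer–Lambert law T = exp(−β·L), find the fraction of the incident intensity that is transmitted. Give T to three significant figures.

0.424

τ = β·L = 0.000880 × 974 = 0.8571.
T = exp(−0.8571) = 0.4244.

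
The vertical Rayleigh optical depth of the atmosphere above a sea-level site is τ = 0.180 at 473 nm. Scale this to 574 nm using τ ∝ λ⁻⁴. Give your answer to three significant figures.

τ(574 nm) = τ(473 nm) × (473/574)⁴ = 0.180 × (0.8240)⁴ = 0.180 × 0.4611 = 0.0830.

0.0830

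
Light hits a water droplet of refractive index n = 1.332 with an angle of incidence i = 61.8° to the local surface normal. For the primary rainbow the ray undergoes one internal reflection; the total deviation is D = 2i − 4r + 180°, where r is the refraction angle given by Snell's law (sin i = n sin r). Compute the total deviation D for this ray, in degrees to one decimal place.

sin r = sin 61.8° / 1.332 = 0.8813/1.332 = 0.6616; r = 41.43°.
D = 2·61.8° − 4·41.43° + 180° = 123.60° − 165.70° + 180° = 137.90°.

137.9°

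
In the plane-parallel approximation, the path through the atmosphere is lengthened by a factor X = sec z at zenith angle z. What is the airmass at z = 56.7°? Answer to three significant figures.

X = sec z = 1/cos 56.7° = 1/0.5490 = 1.8214.

1.82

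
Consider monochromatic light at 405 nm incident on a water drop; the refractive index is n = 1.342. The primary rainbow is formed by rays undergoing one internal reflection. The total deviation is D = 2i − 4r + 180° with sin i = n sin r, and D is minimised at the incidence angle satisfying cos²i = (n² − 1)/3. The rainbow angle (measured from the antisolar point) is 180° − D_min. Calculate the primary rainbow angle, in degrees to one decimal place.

cos²i = (1.80096 − 1)/3 = 0.26699; i = arccos(0.51671) = 58.888°.
sin r = sin 58.888°/1.342 = 0.63797; r = 39.641°.
D_min = 2·58.888° − 4·39.641° + 180° = 139.213°.
Rainbow angle = 180° − D_min = 40.787°.

40.8°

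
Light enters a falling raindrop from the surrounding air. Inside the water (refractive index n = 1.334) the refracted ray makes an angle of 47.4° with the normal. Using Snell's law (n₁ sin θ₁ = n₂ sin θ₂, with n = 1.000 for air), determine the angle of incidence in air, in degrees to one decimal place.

79.1°

Snell: sin θ_i = n · sin θ_r = 1.334 × sin 47.4° = 1.334 × 0.7361 = 0.9820.
θ_i = arcsin(0.9820) = 79.10°.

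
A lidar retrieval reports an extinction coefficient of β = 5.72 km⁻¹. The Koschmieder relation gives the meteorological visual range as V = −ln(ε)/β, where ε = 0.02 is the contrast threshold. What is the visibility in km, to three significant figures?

0.684 km

V = −ln(0.02) / 5.72 = 3.912 / 5.72 = 0.6839 km.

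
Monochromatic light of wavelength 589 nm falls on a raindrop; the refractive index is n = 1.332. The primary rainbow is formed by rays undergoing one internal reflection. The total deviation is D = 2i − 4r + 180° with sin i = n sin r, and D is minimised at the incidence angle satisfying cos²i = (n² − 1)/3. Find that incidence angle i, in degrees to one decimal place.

cos²i = (1.332² − 1)/3 = (1.77422 − 1)/3 = 0.25807.
cos i = 0.50801, so i = 59.469°.

59.5°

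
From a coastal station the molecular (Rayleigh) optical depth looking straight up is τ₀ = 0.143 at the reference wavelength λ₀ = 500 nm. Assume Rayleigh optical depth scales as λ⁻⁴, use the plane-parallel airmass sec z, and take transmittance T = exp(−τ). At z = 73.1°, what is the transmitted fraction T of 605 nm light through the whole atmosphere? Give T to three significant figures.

0.795

sec 73.1° = 3.4399.
τ = 0.143 × (500/605)⁴ × 3.4399 = 0.143 × 0.4665 × 3.4399 = 0.2295.
T = exp(−0.2295) = 0.7949.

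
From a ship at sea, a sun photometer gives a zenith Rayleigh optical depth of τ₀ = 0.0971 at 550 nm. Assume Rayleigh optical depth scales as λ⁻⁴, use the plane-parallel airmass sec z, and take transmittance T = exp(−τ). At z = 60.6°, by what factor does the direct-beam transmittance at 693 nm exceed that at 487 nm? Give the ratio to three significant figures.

1.28

Airmass: sec 60.6° = 2.0371.
τ(693 nm) = 0.0971 × (550/693)⁴ × 2.0371 = 0.0971 × 0.3968 × 2.0371 = 0.0785.
τ(487 nm) = 0.0971 × (550/487)⁴ × 2.0371 = 0.0971 × 1.6268 × 2.0371 = 0.3218.
T(693)/T(487) = exp(τ_B − τ_A) = exp(0.2433) = 1.2755.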